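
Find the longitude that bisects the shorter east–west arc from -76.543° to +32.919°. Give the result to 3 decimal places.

-21.812°

Signed shortest Δλ from -76.543° to +32.919° is +109.462°.
Midpoint longitude = -76.543° + (+109.462°)/2 = -76.543° + 54.731° = -21.812°.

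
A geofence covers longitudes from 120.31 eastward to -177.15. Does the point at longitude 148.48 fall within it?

Yes

Band width going east from +120.31° to -177.15°: ((-177.15 − 120.31) mod 360) = 62.54°.
Offset of +148.48° east of the west edge: ((148.48 − 120.31) mod 360) = 28.17°.
28.17° ≤ 62.54° ⇒ inside.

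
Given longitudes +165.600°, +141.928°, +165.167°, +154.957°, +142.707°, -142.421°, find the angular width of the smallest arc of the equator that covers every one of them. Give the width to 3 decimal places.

Sort the longitudes: -142.421°, +141.928°, +142.707°, +154.957°, +165.167°, +165.600°.
Eastward gaps between consecutive values (wrapping around): 284.349°, 0.779°, 12.250°, 10.210°, 0.433°, 51.979°.
Largest gap = 284.349° ⇒ minimal covering band is its complement: 360° − 284.349° = 75.651°.
Band runs from +141.928° eastward to -142.421°, crossing the antimeridian.

75.651°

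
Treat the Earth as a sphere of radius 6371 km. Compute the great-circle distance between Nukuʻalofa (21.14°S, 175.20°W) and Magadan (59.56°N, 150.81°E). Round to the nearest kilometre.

9492 km

Δλ = 150.81 − -175.20 = 326.01°; wrapped into (−180°, 180°]: -33.99°.
Δφ = 59.56 − -21.14 = 80.70°.
a = sin²(Δφ/2) + cos φ₁ · cos φ₂ · sin²(Δλ/2) = 0.459568.
c = 2·atan2(√a, √(1−a)) = 1.48984 rad → d = 6371·c ≈ 9491.80 km.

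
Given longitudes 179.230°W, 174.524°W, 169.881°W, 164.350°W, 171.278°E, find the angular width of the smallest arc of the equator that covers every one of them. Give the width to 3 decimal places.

Sort the longitudes: -179.230°, -174.524°, -169.881°, -164.350°, +171.278°.
Eastward gaps between consecutive values (wrapping around): 4.706°, 4.643°, 5.531°, 335.628°, 9.492°.
Largest gap = 335.628° ⇒ minimal covering band is its complement: 360° − 335.628° = 24.372°.
Band runs from +171.278° eastward to -164.350°, crossing the antimeridian.

24.372°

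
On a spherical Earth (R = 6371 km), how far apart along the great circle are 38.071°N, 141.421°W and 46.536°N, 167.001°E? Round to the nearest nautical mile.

Δλ = 167.001 − -141.421 = 308.422°; wrapped into (−180°, 180°]: -51.578°.
Δφ = 46.536 − 38.071 = 8.465°.
a = sin²(Δφ/2) + cos φ₁ · cos φ₂ · sin²(Δλ/2) = 0.107949.
c = 2·atan2(√a, √(1−a)) = 0.66955 rad → d = 6371·c ≈ 4265.68 km ≈ 2303.29 nmi.

2303 nmi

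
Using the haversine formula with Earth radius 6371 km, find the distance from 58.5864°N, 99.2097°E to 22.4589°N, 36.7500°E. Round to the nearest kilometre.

6307 km

Δλ = 36.7500 − 99.2097 = -62.4597°.
Δφ = 22.4589 − 58.5864 = -36.1275°.
a = sin²(Δφ/2) + cos φ₁ · cos φ₂ · sin²(Δλ/2) = 0.225629.
c = 2·atan2(√a, √(1−a)) = 0.98994 rad → d = 6371·c ≈ 6306.89 km.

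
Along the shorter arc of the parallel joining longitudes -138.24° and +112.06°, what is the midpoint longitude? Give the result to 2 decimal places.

Signed shortest Δλ from -138.24° to +112.06° is -109.70°.
Midpoint longitude = -138.24° + (-109.70°)/2 = -138.24° − 54.85° = -193.09°.
Normalise into (−180°, 180°]: +166.91°.
(The naïve average (-138.24 + +112.06)/2 = -13.09° is on the wrong side of the globe.)

+166.91°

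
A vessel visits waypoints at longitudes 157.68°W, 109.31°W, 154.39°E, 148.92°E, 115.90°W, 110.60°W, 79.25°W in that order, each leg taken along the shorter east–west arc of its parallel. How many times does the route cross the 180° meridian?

2

Leg 1: -157.68° → -109.31°, shortest Δλ = 48.37° (east) — does not cross 180°.
Leg 2: -109.31° → +154.39°, shortest Δλ = -96.3° (west) — crosses 180°.
Leg 3: +154.39° → +148.92°, shortest Δλ = -5.47° (west) — does not cross 180°.
Leg 4: +148.92° → -115.90°, shortest Δλ = 95.18° (east) — crosses 180°.
Leg 5: -115.90° → -110.60°, shortest Δλ = 5.3° (east) — does not cross 180°.
Leg 6: -110.60° → -79.25°, shortest Δλ = 31.35° (east) — does not cross 180°.
Total crossings: 2.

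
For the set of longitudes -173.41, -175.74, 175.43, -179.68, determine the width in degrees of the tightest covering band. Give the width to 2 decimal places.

Sort the longitudes: -179.68°, -175.74°, -173.41°, +175.43°.
Eastward gaps between consecutive values (wrapping around): 3.94°, 2.33°, 348.84°, 4.89°.
Largest gap = 348.84° ⇒ minimal covering band is its complement: 360° − 348.84° = 11.16°.
Band runs from +175.43° eastward to -173.41°, crossing the antimeridian.

11.16°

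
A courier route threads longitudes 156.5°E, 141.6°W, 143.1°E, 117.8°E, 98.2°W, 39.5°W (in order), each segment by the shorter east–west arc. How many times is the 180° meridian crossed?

Leg 1: +156.5° → -141.6°, shortest Δλ = 61.9° (east) — crosses 180°.
Leg 2: -141.6° → +143.1°, shortest Δλ = -75.3° (west) — crosses 180°.
Leg 3: +143.1° → +117.8°, shortest Δλ = -25.3° (west) — does not cross 180°.
Leg 4: +117.8° → -98.2°, shortest Δλ = 144.0° (east) — crosses 180°.
Leg 5: -98.2° → -39.5°, shortest Δλ = 58.7° (east) — does not cross 180°.
Total crossings: 3.

3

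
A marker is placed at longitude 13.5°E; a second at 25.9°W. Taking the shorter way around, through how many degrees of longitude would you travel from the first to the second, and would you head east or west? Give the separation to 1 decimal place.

Raw difference: -25.9 − 13.5 = -39.4°.
Normalise into (−180°, 180°]: -39.4° stays -39.4°.
Negative ⇒ the second point lies to the west; separation 39.4°.

39.4° west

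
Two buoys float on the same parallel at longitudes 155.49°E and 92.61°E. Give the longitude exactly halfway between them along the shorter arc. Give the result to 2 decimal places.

124.05°E

Signed shortest Δλ from +155.49° to +92.61° is -62.88°.
Midpoint longitude = +155.49° + (-62.88°)/2 = +155.49° − 31.44° = +124.05°.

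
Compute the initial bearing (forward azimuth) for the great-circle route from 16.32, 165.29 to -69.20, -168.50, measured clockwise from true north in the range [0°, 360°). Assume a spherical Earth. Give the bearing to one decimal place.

Δλ = -168.50 − 165.29 = -333.79°; wrapped into (−180°, 180°]: 26.21°.
θ = atan2( sin Δλ · cos φ₂ , cos φ₁ · sin φ₂ − sin φ₁ · cos φ₂ · cos Δλ )
  = atan2(0.15684, -0.98668) = 170.968° → normalised to [0°, 360°): 170.968°.

171.0°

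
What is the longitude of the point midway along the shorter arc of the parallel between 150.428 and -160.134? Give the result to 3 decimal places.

+175.147°

Signed shortest Δλ from +150.428° to -160.134° is +49.438°.
Midpoint longitude = +150.428° + (+49.438°)/2 = +150.428° + 24.719° = +175.147°.
(The naïve average (+150.428 + -160.134)/2 = -4.853° is on the wrong side of the globe.)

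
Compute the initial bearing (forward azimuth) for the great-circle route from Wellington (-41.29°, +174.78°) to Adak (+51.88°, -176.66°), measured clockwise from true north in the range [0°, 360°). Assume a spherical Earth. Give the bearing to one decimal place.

Δλ = -176.66 − 174.78 = -351.44°; wrapped into (−180°, 180°]: 8.56°.
θ = atan2( sin Δλ · cos φ₂ , cos φ₁ · sin φ₂ − sin φ₁ · cos φ₂ · cos Δλ )
  = atan2(0.09188, 0.99393) = 5.282° → normalised to [0°, 360°): 5.282°.

5.3°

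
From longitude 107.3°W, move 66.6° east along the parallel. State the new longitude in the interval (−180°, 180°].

40.7°W

Start at -107.3°; shift +66.6° → -40.7°.
-40.7° already lies in (−180°, 180°].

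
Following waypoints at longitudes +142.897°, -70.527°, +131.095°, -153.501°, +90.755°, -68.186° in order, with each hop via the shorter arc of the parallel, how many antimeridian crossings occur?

Leg 1: +142.897° → -70.527°, shortest Δλ = 146.576° (east) — crosses 180°.
Leg 2: -70.527° → +131.095°, shortest Δλ = -158.378° (west) — crosses 180°.
Leg 3: +131.095° → -153.501°, shortest Δλ = 75.404° (east) — crosses 180°.
Leg 4: -153.501° → +90.755°, shortest Δλ = -115.744° (west) — crosses 180°.
Leg 5: +90.755° → -68.186°, shortest Δλ = -158.941° (west) — does not cross 180°.
Total crossings: 4.

4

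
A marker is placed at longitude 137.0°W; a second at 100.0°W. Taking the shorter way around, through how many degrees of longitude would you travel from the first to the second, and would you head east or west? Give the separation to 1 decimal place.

37.0° east

Raw difference: -100.0 − -137.0 = 37.0°.
Normalise into (−180°, 180°]: 37.0° stays 37.0°.
Positive ⇒ the second point lies to the east; separation 37.0°.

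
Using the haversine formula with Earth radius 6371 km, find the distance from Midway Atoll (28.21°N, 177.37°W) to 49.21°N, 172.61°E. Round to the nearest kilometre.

2487 km

Δλ = 172.61 − -177.37 = 349.98°; wrapped into (−180°, 180°]: -10.02°.
Δφ = 49.21 − 28.21 = 21.00°.
a = sin²(Δφ/2) + cos φ₁ · cos φ₂ · sin²(Δλ/2) = 0.037600.
c = 2·atan2(√a, √(1−a)) = 0.39029 rad → d = 6371·c ≈ 2486.53 km.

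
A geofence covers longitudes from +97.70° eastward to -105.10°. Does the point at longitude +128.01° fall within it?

Yes

Band width going east from +97.70° to -105.10°: ((-105.10 − 97.70) mod 360) = 157.20°.
Offset of +128.01° east of the west edge: ((128.01 − 97.70) mod 360) = 30.31°.
30.31° ≤ 157.20° ⇒ inside.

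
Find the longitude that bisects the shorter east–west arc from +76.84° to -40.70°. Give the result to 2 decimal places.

Signed shortest Δλ from +76.84° to -40.70° is -117.54°.
Midpoint longitude = +76.84° + (-117.54°)/2 = +76.84° − 58.77° = +18.07°.

+18.07°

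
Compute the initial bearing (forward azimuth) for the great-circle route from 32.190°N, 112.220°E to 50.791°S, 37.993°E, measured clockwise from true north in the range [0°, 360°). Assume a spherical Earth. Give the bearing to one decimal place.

219.1°

Δλ = 37.993 − 112.220 = -74.227°.
θ = atan2( sin Δλ · cos φ₂ , cos φ₁ · sin φ₂ − sin φ₁ · cos φ₂ · cos Δλ )
  = atan2(-0.60835, -0.74728) = -140.852° → normalised to [0°, 360°): 219.148°.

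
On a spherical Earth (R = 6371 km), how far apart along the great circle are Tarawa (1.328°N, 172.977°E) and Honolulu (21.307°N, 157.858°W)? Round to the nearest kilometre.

Δλ = -157.858 − 172.977 = -330.835°; wrapped into (−180°, 180°]: 29.165°.
Δφ = 21.307 − 1.328 = 19.979°.
a = sin²(Δφ/2) + cos φ₁ · cos φ₂ · sin²(Δλ/2) = 0.089132.
c = 2·atan2(√a, √(1−a)) = 0.60635 rad → d = 6371·c ≈ 3863.03 km.

3863 km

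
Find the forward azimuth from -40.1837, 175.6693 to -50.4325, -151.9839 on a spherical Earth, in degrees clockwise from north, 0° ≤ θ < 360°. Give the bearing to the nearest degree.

Δλ = -151.9839 − 175.6693 = -327.6532°; wrapped into (−180°, 180°]: 32.3468°.
θ = atan2( sin Δλ · cos φ₂ , cos φ₁ · sin φ₂ − sin φ₁ · cos φ₂ · cos Δλ )
  = atan2(0.34082, -0.24170) = 125.344° → normalised to [0°, 360°): 125.344°.

125°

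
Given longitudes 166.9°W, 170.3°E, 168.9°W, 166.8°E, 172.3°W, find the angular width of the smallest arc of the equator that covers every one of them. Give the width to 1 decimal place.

Sort the longitudes: -172.3°, -168.9°, -166.9°, +166.8°, +170.3°.
Eastward gaps between consecutive values (wrapping around): 3.4°, 2.0°, 333.7°, 3.5°, 17.4°.
Largest gap = 333.7° ⇒ minimal covering band is its complement: 360° − 333.7° = 26.3°.
Band runs from +166.8° eastward to -166.9°, crossing the antimeridian.

26.3°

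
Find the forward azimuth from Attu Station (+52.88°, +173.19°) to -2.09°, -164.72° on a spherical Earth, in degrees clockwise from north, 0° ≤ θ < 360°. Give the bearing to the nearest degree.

Δλ = -164.72 − 173.19 = -337.91°; wrapped into (−180°, 180°]: 22.09°.
θ = atan2( sin Δλ · cos φ₂ , cos φ₁ · sin φ₂ − sin φ₁ · cos φ₂ · cos Δλ )
  = atan2(0.37581, -0.76036) = 153.699° → normalised to [0°, 360°): 153.699°.

154°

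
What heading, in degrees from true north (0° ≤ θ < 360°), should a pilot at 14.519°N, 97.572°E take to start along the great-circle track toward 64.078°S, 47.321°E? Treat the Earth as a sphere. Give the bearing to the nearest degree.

Δλ = 47.321 − 97.572 = -50.251°.
θ = atan2( sin Δλ · cos φ₂ , cos φ₁ · sin φ₂ − sin φ₁ · cos φ₂ · cos Δλ )
  = atan2(-0.33610, -0.94074) = -160.340° → normalised to [0°, 360°): 199.660°.

200°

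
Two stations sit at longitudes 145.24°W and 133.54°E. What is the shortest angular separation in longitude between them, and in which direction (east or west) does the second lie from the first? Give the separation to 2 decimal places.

81.22° west

Raw difference: 133.54 − -145.24 = 278.78°.
Normalise into (−180°, 180°]: 278.78° − 360° = -81.22°.
Negative ⇒ the second point lies to the west; separation 81.22°.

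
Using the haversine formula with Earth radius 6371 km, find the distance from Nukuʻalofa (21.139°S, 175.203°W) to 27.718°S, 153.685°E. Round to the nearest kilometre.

3224 km

Δλ = 153.685 − -175.203 = 328.888°; wrapped into (−180°, 180°]: -31.112°.
Δφ = -27.718 − -21.139 = -6.579°.
a = sin²(Δφ/2) + cos φ₁ · cos φ₂ · sin²(Δλ/2) = 0.062676.
c = 2·atan2(√a, √(1−a)) = 0.50609 rad → d = 6371·c ≈ 3224.28 km.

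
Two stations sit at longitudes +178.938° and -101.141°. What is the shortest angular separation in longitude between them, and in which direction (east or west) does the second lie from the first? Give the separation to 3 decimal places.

79.921° east

Raw difference: -101.141 − 178.938 = -280.079°.
Normalise into (−180°, 180°]: -280.079° + 360° = 79.921°.
Positive ⇒ the second point lies to the east; separation 79.921°.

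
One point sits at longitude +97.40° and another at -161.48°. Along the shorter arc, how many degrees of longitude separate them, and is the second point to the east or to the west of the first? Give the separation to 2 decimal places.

Raw difference: -161.48 − 97.40 = -258.88°.
Normalise into (−180°, 180°]: -258.88° + 360° = 101.12°.
Positive ⇒ the second point lies to the east; separation 101.12°.

101.12° east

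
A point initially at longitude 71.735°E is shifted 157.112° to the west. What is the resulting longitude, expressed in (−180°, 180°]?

Start at +71.735°; shift −157.112° → -85.377°.
-85.377° already lies in (−180°, 180°].

85.377°W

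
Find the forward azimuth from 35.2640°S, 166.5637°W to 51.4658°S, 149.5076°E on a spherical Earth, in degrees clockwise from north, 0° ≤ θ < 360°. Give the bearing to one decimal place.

228.7°

Δλ = 149.5076 − -166.5637 = 316.0713°; wrapped into (−180°, 180°]: -43.9287°.
θ = atan2( sin Δλ · cos φ₂ , cos φ₁ · sin φ₂ − sin φ₁ · cos φ₂ · cos Δλ )
  = atan2(-0.43220, -0.37966) = -131.297° → normalised to [0°, 360°): 228.703°.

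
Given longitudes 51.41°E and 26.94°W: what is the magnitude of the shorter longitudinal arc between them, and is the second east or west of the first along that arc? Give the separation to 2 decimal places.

Raw difference: -26.94 − 51.41 = -78.35°.
Normalise into (−180°, 180°]: -78.35° stays -78.35°.
Negative ⇒ the second point lies to the west; separation 78.35°.

78.35° west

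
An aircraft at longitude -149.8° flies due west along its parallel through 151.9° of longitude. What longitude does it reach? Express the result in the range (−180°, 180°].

Start at -149.8°; shift −151.9° → -301.7°.
-301.7° lies outside (−180°, 180°]; add 360° → +58.3°.

+58.3°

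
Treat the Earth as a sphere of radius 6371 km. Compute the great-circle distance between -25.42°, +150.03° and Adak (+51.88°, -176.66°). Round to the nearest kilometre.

9188 km

Δλ = -176.66 − 150.03 = -326.69°; wrapped into (−180°, 180°]: 33.31°.
Δφ = 51.88 − -25.42 = 77.30°.
a = sin²(Δφ/2) + cos φ₁ · cos φ₂ · sin²(Δλ/2) = 0.435876.
c = 2·atan2(√a, √(1−a)) = 1.44219 rad → d = 6371·c ≈ 9188.22 km.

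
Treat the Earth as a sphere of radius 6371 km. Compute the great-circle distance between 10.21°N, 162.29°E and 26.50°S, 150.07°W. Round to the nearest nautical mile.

Δλ = -150.07 − 162.29 = -312.36°; wrapped into (−180°, 180°]: 47.64°.
Δφ = -26.50 − 10.21 = -36.71°.
a = sin²(Δφ/2) + cos φ₁ · cos φ₂ · sin²(Δλ/2) = 0.242823.
c = 2·atan2(√a, √(1−a)) = 1.03054 rad → d = 6371·c ≈ 6565.58 km ≈ 3545.13 nmi.

3545 nmi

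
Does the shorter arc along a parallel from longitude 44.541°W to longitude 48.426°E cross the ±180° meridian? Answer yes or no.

No

Signed shortest Δλ = ((48.426 − -44.541 + 180) mod 360) − 180 = 92.967°.
Going east by 92.967° from -44.541° reaches +48.426° without touching 180°.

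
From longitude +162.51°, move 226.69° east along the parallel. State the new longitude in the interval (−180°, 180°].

+29.20°

Start at +162.51°; shift +226.69° → +389.20°.
+389.20° lies outside (−180°, 180°]; subtract 360° → +29.20°.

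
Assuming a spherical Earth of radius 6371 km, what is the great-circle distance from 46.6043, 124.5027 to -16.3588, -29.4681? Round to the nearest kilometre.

15884 km

Δλ = -29.4681 − 124.5027 = -153.9708°.
Δφ = -16.3588 − 46.6043 = -62.9631°.
a = sin²(Δφ/2) + cos φ₁ · cos φ₂ · sin²(Δλ/2) = 0.898505.
c = 2·atan2(√a, √(1−a)) = 2.49313 rad → d = 6371·c ≈ 15883.71 km.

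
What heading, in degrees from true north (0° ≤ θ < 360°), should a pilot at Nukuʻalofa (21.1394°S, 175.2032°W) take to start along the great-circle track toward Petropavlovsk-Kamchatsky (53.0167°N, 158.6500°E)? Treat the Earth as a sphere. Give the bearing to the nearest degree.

344°

Δλ = 158.6500 − -175.2032 = 333.8532°; wrapped into (−180°, 180°]: -26.1468°.
θ = atan2( sin Δλ · cos φ₂ , cos φ₁ · sin φ₂ − sin φ₁ · cos φ₂ · cos Δλ )
  = atan2(-0.26510, 0.93981) = -15.753° → normalised to [0°, 360°): 344.247°.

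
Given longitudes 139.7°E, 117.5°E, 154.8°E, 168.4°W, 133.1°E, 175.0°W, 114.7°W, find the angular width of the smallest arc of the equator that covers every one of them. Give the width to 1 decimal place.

Sort the longitudes: -175.0°, -168.4°, -114.7°, +117.5°, +133.1°, +139.7°, +154.8°.
Eastward gaps between consecutive values (wrapping around): 6.6°, 53.7°, 232.2°, 15.6°, 6.6°, 15.1°, 30.2°.
Largest gap = 232.2° ⇒ minimal covering band is its complement: 360° − 232.2° = 127.8°.
Band runs from +117.5° eastward to -114.7°, crossing the antimeridian.

127.8°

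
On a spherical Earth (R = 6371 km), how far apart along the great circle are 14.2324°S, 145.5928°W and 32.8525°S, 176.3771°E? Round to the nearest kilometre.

4361 km

Δλ = 176.3771 − -145.5928 = 321.9699°; wrapped into (−180°, 180°]: -38.0301°.
Δφ = -32.8525 − -14.2324 = -18.6201°.
a = sin²(Δφ/2) + cos φ₁ · cos φ₂ · sin²(Δλ/2) = 0.112613.
c = 2·atan2(√a, √(1−a)) = 0.68444 rad → d = 6371·c ≈ 4360.57 km.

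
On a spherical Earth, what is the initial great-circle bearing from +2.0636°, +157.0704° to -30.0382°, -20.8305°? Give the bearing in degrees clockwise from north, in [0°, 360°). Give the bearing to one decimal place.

Δλ = -20.8305 − 157.0704 = -177.9009°.
θ = atan2( sin Δλ · cos φ₂ , cos φ₁ · sin φ₂ − sin φ₁ · cos φ₂ · cos Δλ )
  = atan2(-0.03171, -0.46910) = -176.133° → normalised to [0°, 360°): 183.867°.

183.9°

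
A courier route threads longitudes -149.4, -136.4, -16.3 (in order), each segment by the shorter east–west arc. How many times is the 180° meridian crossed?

Leg 1: -149.4° → -136.4°, shortest Δλ = 13.0° (east) — does not cross 180°.
Leg 2: -136.4° → -16.3°, shortest Δλ = 120.1° (east) — does not cross 180°.
Total crossings: 0.

0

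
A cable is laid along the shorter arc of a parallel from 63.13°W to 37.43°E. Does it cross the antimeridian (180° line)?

Signed shortest Δλ = ((37.43 − -63.13 + 180) mod 360) − 180 = 100.56°.
Going east by 100.56° from -63.13° reaches +37.43° without touching 180°.

No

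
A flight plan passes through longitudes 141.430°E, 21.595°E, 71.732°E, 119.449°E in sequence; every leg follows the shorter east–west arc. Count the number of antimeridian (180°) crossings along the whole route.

Leg 1: +141.430° → +21.595°, shortest Δλ = -119.835° (west) — does not cross 180°.
Leg 2: +21.595° → +71.732°, shortest Δλ = 50.137° (east) — does not cross 180°.
Leg 3: +71.732° → +119.449°, shortest Δλ = 47.717° (east) — does not cross 180°.
Total crossings: 0.

0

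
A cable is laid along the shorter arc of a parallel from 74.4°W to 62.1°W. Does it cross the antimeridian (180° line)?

No

Signed shortest Δλ = ((-62.1 − -74.4 + 180) mod 360) − 180 = 12.3°.
Going east by 12.3° from -74.4° reaches -62.1° without touching 180°.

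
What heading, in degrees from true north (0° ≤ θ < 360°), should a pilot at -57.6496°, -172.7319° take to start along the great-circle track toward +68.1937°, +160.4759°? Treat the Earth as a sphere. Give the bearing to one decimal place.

347.8°

Δλ = 160.4759 − -172.7319 = 333.2078°; wrapped into (−180°, 180°]: -26.7922°.
θ = atan2( sin Δλ · cos φ₂ , cos φ₁ · sin φ₂ − sin φ₁ · cos φ₂ · cos Δλ )
  = atan2(-0.16744, 0.77693) = -12.162° → normalised to [0°, 360°): 347.838°.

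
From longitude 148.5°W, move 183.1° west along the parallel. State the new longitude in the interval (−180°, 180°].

Start at -148.5°; shift −183.1° → -331.6°.
-331.6° lies outside (−180°, 180°]; add 360° → +28.4°.

28.4°E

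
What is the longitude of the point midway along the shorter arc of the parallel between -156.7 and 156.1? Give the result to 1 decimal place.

Signed shortest Δλ from -156.7° to +156.1° is -47.2°.
Midpoint longitude = -156.7° + (-47.2°)/2 = -156.7° − 23.6° = -180.3°.
Normalise into (−180°, 180°]: +179.7°.
(The naïve average (-156.7 + +156.1)/2 = -0.3° is on the wrong side of the globe.)

+179.7°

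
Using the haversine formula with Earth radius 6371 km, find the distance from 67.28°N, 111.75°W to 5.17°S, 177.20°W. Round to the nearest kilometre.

9518 km

Δλ = -177.20 − -111.75 = -65.45°.
Δφ = -5.17 − 67.28 = -72.45°.
a = sin²(Δφ/2) + cos φ₁ · cos φ₂ · sin²(Δλ/2) = 0.461649.
c = 2·atan2(√a, √(1−a)) = 1.49402 rad → d = 6371·c ≈ 9518.40 km.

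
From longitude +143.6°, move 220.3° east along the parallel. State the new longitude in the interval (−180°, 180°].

+3.9°

Start at +143.6°; shift +220.3° → +363.9°.
+363.9° lies outside (−180°, 180°]; subtract 360° → +3.9°.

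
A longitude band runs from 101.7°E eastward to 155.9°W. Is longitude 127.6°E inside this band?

Band width going east from +101.7° to -155.9°: ((-155.9 − 101.7) mod 360) = 102.4°.
Offset of +127.6° east of the west edge: ((127.6 − 101.7) mod 360) = 25.9°.
25.9° ≤ 102.4° ⇒ inside.

Yes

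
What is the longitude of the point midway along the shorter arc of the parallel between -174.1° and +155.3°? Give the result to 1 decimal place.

+170.6°

Signed shortest Δλ from -174.1° to +155.3° is -30.6°.
Midpoint longitude = -174.1° + (-30.6°)/2 = -174.1° − 15.3° = -189.4°.
Normalise into (−180°, 180°]: +170.6°.
(The naïve average (-174.1 + +155.3)/2 = -9.4° is on the wrong side of the globe.)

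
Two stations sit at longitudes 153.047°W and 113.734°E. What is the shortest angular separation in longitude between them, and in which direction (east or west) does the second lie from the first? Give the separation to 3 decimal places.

93.219° west

Raw difference: 113.734 − -153.047 = 266.781°.
Normalise into (−180°, 180°]: 266.781° − 360° = -93.219°.
Negative ⇒ the second point lies to the west; separation 93.219°.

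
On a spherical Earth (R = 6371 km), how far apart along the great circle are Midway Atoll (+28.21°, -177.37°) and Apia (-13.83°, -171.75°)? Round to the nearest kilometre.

4714 km

Δλ = -171.75 − -177.37 = 5.62°.
Δφ = -13.83 − 28.21 = -42.04°.
a = sin²(Δφ/2) + cos φ₁ · cos φ₂ · sin²(Δλ/2) = 0.130718.
c = 2·atan2(√a, √(1−a)) = 0.73986 rad → d = 6371·c ≈ 4713.63 km.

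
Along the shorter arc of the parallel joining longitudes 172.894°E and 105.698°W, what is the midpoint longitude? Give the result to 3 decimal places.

Signed shortest Δλ from +172.894° to -105.698° is +81.408°.
Midpoint longitude = +172.894° + (+81.408°)/2 = +172.894° + 40.704° = +213.598°.
Normalise into (−180°, 180°]: -146.402°.
(The naïve average (+172.894 + -105.698)/2 = 33.598° is on the wrong side of the globe.)

146.402°W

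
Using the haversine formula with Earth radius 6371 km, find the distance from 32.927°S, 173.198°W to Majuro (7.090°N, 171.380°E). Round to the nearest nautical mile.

Δλ = 171.380 − -173.198 = 344.578°; wrapped into (−180°, 180°]: -15.422°.
Δφ = 7.090 − -32.927 = 40.017°.
a = sin²(Δφ/2) + cos φ₁ · cos φ₂ · sin²(Δλ/2) = 0.132069.
c = 2·atan2(√a, √(1−a)) = 0.74386 rad → d = 6371·c ≈ 4739.12 km ≈ 2558.92 nmi.

2559 nmi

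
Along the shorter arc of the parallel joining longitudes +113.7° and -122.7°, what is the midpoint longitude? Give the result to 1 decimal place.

+175.5°

Signed shortest Δλ from +113.7° to -122.7° is +123.6°.
Midpoint longitude = +113.7° + (+123.6°)/2 = +113.7° + 61.8° = +175.5°.
(The naïve average (+113.7 + -122.7)/2 = -4.5° is on the wrong side of the globe.)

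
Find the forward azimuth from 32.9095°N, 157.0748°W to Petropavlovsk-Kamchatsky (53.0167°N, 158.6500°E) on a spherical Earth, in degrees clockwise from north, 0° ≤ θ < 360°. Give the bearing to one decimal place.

Δλ = 158.6500 − -157.0748 = 315.7248°; wrapped into (−180°, 180°]: -44.2752°.
θ = atan2( sin Δλ · cos φ₂ , cos φ₁ · sin φ₂ − sin φ₁ · cos φ₂ · cos Δλ )
  = atan2(-0.41997, 0.43660) = -43.887° → normalised to [0°, 360°): 316.113°.

316.1°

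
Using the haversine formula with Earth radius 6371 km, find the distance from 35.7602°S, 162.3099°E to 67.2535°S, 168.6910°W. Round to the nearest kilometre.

3956 km

Δλ = -168.6910 − 162.3099 = -331.0009°; wrapped into (−180°, 180°]: 28.9991°.
Δφ = -67.2535 − -35.7602 = -31.4933°.
a = sin²(Δφ/2) + cos φ₁ · cos φ₂ · sin²(Δλ/2) = 0.093318.
c = 2·atan2(√a, √(1−a)) = 0.62088 rad → d = 6371·c ≈ 3955.65 km.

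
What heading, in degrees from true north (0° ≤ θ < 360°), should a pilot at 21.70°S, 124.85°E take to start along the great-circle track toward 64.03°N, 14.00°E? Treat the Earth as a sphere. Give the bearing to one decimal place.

332.2°

Δλ = 14.00 − 124.85 = -110.85°.
θ = atan2( sin Δλ · cos φ₂ , cos φ₁ · sin φ₂ − sin φ₁ · cos φ₂ · cos Δλ )
  = atan2(-0.40922, 0.77768) = -27.754° → normalised to [0°, 360°): 332.246°.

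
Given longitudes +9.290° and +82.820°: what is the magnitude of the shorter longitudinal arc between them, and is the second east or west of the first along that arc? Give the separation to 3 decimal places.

Raw difference: 82.820 − 9.290 = 73.53°.
Normalise into (−180°, 180°]: 73.53° stays 73.53°.
Positive ⇒ the second point lies to the east; separation 73.530°.

73.530° east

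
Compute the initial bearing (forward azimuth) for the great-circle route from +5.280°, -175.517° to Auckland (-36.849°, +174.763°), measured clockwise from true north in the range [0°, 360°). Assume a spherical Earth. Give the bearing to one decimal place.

Δλ = 174.763 − -175.517 = 350.280°; wrapped into (−180°, 180°]: -9.720°.
θ = atan2( sin Δλ · cos φ₂ , cos φ₁ · sin φ₂ − sin φ₁ · cos φ₂ · cos Δλ )
  = atan2(-0.13510, -0.66974) = -168.595° → normalised to [0°, 360°): 191.405°.

191.4°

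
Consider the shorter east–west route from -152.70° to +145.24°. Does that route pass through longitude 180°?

Naïve |145.24 − -152.70| = 297.94° > 180°, so the shorter arc goes the other way round — across 180°.
Signed shortest Δλ = ((145.24 − -152.70 + 180) mod 360) − 180 = -62.06°.
Going west by 62.06° from -152.70° passes through 180° before reaching +145.24°.

Yes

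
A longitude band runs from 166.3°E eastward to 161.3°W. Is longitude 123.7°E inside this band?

No

Band width going east from +166.3° to -161.3°: ((-161.3 − 166.3) mod 360) = 32.4°.
Offset of +123.7° east of the west edge: ((123.7 − 166.3) mod 360) = 317.4°.
317.4° > 32.4° ⇒ outside.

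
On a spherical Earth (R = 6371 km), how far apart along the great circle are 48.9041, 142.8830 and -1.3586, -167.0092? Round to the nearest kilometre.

Δλ = -167.0092 − 142.8830 = -309.8922°; wrapped into (−180°, 180°]: 50.1078°.
Δφ = -1.3586 − 48.9041 = -50.2627°.
a = sin²(Δφ/2) + cos φ₁ · cos φ₂ · sin²(Δλ/2) = 0.298208.
c = 2·atan2(√a, √(1−a)) = 1.15537 rad → d = 6371·c ≈ 7360.84 km.

7361 km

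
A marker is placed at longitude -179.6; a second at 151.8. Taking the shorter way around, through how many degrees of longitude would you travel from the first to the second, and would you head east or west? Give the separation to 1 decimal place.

28.6° west

Raw difference: 151.8 − -179.6 = 331.4°.
Normalise into (−180°, 180°]: 331.4° − 360° = -28.6°.
Negative ⇒ the second point lies to the west; separation 28.6°.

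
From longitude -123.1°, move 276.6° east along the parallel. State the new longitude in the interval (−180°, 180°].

Start at -123.1°; shift +276.6° → +153.5°.
+153.5° already lies in (−180°, 180°].

+153.5°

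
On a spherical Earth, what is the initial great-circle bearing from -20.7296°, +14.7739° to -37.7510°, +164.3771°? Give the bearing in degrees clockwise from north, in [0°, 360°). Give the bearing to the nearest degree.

154°

Δλ = 164.3771 − 14.7739 = 149.6032°.
θ = atan2( sin Δλ · cos φ₂ , cos φ₁ · sin φ₂ − sin φ₁ · cos φ₂ · cos Δλ )
  = atan2(0.40007, -0.81399) = 153.826° → normalised to [0°, 360°): 153.826°.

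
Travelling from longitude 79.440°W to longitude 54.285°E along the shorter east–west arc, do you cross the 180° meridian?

Signed shortest Δλ = ((54.285 − -79.440 + 180) mod 360) − 180 = 133.725°.
Going east by 133.725° from -79.440° reaches +54.285° without touching 180°.

No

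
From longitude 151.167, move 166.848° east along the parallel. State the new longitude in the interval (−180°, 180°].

Start at +151.167°; shift +166.848° → +318.015°.
+318.015° lies outside (−180°, 180°]; subtract 360° → -41.985°.

-41.985°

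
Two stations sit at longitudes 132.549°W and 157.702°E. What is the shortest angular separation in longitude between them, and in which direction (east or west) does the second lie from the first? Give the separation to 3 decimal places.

Raw difference: 157.702 − -132.549 = 290.251°.
Normalise into (−180°, 180°]: 290.251° − 360° = -69.749°.
Negative ⇒ the second point lies to the west; separation 69.749°.

69.749° west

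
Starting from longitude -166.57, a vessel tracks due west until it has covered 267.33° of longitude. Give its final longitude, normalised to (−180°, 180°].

-73.90°

Start at -166.57°; shift −267.33° → -433.90°.
-433.90° lies outside (−180°, 180°]; add 360° → -73.90°.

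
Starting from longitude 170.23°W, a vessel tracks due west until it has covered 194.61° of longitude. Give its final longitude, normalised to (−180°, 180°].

4.84°W

Start at -170.23°; shift −194.61° → -364.84°.
-364.84° lies outside (−180°, 180°]; add 360° → -4.84°.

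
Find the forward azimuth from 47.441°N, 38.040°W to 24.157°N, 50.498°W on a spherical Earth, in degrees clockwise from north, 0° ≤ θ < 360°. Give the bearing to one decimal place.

207.4°

Δλ = -50.498 − -38.040 = -12.458°.
θ = atan2( sin Δλ · cos φ₂ , cos φ₁ · sin φ₂ − sin φ₁ · cos φ₂ · cos Δλ )
  = atan2(-0.19683, -0.37946) = -152.584° → normalised to [0°, 360°): 207.416°.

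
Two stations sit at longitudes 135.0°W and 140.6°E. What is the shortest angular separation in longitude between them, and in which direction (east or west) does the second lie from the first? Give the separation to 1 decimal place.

84.4° west

Raw difference: 140.6 − -135.0 = 275.6°.
Normalise into (−180°, 180°]: 275.6° − 360° = -84.4°.
Negative ⇒ the second point lies to the west; separation 84.4°.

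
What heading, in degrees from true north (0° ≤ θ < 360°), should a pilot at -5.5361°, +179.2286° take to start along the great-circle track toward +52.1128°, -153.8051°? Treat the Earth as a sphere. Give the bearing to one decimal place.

Δλ = -153.8051 − 179.2286 = -333.0337°; wrapped into (−180°, 180°]: 26.9663°.
θ = atan2( sin Δλ · cos φ₂ , cos φ₁ · sin φ₂ − sin φ₁ · cos φ₂ · cos Δλ )
  = atan2(0.27848, 0.83834) = 18.375° → normalised to [0°, 360°): 18.375°.

18.4°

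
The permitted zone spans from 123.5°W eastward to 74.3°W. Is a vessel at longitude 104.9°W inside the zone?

Band width going east from -123.5° to -74.3°: ((-74.3 − -123.5) mod 360) = 49.2°.
Offset of -104.9° east of the west edge: ((-104.9 − -123.5) mod 360) = 18.6°.
18.6° ≤ 49.2° ⇒ inside.

Yes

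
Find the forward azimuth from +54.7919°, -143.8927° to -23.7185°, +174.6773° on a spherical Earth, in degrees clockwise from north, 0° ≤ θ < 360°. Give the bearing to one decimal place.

Δλ = 174.6773 − -143.8927 = 318.5700°; wrapped into (−180°, 180°]: -41.4300°.
θ = atan2( sin Δλ · cos φ₂ , cos φ₁ · sin φ₂ − sin φ₁ · cos φ₂ · cos Δλ )
  = atan2(-0.60581, -0.79277) = -142.614° → normalised to [0°, 360°): 217.386°.

217.4°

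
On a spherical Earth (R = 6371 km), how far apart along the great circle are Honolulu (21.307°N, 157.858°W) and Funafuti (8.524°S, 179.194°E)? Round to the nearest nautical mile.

2245 nmi

Δλ = 179.194 − -157.858 = 337.052°; wrapped into (−180°, 180°]: -22.948°.
Δφ = -8.524 − 21.307 = -29.831°.
a = sin²(Δφ/2) + cos φ₁ · cos φ₂ · sin²(Δλ/2) = 0.102710.
c = 2·atan2(√a, √(1−a)) = 0.65248 rad → d = 6371·c ≈ 4156.96 km ≈ 2244.58 nmi.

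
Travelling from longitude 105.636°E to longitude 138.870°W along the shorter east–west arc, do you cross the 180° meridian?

Naïve |-138.870 − 105.636| = 244.506° > 180°, so the shorter arc goes the other way round — across 180°.
Signed shortest Δλ = ((-138.870 − 105.636 + 180) mod 360) − 180 = 115.494°.
Going east by 115.494° from +105.636° passes through 180° before reaching -138.870°.

Yes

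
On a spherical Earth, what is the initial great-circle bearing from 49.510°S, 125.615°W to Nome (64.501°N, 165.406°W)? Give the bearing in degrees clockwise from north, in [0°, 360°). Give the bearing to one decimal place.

Δλ = -165.406 − -125.615 = -39.791°.
θ = atan2( sin Δλ · cos φ₂ , cos φ₁ · sin φ₂ − sin φ₁ · cos φ₂ · cos Δλ )
  = atan2(-0.27551, 0.83764) = -18.207° → normalised to [0°, 360°): 341.793°.

341.8°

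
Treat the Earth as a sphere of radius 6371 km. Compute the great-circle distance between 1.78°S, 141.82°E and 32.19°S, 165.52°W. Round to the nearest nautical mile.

Δλ = -165.52 − 141.82 = -307.34°; wrapped into (−180°, 180°]: 52.66°.
Δφ = -32.19 − -1.78 = -30.41°.
a = sin²(Δφ/2) + cos φ₁ · cos φ₂ · sin²(Δλ/2) = 0.235195.
c = 2·atan2(√a, √(1−a)) = 1.01266 rad → d = 6371·c ≈ 6451.63 km ≈ 3483.60 nmi.

3484 nmi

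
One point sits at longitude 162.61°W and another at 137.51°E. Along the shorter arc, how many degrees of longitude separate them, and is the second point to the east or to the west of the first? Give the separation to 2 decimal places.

Raw difference: 137.51 − -162.61 = 300.12°.
Normalise into (−180°, 180°]: 300.12° − 360° = -59.88°.
Negative ⇒ the second point lies to the west; separation 59.88°.

59.88° west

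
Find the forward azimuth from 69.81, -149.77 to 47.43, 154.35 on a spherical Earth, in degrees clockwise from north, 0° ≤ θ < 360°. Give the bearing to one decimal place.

Δλ = 154.35 − -149.77 = 304.12°; wrapped into (−180°, 180°]: -55.88°.
θ = atan2( sin Δλ · cos φ₂ , cos φ₁ · sin φ₂ − sin φ₁ · cos φ₂ · cos Δλ )
  = atan2(-0.56004, -0.10197) = -100.319° → normalised to [0°, 360°): 259.681°.

259.7°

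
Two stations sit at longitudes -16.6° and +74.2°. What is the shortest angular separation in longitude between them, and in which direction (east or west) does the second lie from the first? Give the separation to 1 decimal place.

Raw difference: 74.2 − -16.6 = 90.8°.
Normalise into (−180°, 180°]: 90.8° stays 90.8°.
Positive ⇒ the second point lies to the east; separation 90.8°.

90.8° east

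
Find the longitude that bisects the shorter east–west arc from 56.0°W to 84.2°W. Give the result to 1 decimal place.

Signed shortest Δλ from -56.0° to -84.2° is -28.2°.
Midpoint longitude = -56.0° + (-28.2°)/2 = -56.0° − 14.1° = -70.1°.

70.1°W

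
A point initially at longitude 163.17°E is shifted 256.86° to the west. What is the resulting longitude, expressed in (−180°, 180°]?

Start at +163.17°; shift −256.86° → -93.69°.
-93.69° already lies in (−180°, 180°].

93.69°W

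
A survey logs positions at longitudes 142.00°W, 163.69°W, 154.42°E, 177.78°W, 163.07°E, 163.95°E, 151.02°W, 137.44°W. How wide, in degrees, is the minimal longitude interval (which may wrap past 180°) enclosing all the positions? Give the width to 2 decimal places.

Sort the longitudes: -177.78°, -163.69°, -151.02°, -142.00°, -137.44°, +154.42°, +163.07°, +163.95°.
Eastward gaps between consecutive values (wrapping around): 14.09°, 12.67°, 9.02°, 4.56°, 291.86°, 8.65°, 0.88°, 18.27°.
Largest gap = 291.86° ⇒ minimal covering band is its complement: 360° − 291.86° = 68.14°.
Band runs from +154.42° eastward to -137.44°, crossing the antimeridian.

68.14°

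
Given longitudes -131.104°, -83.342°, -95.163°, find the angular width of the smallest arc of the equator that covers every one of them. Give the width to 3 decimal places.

Sort the longitudes: -131.104°, -95.163°, -83.342°.
Eastward gaps between consecutive values (wrapping around): 35.941°, 11.821°, 312.238°.
Largest gap = 312.238° ⇒ minimal covering band is its complement: 360° − 312.238° = 47.762°.
Band runs from -131.104° eastward to -83.342°.

47.762°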